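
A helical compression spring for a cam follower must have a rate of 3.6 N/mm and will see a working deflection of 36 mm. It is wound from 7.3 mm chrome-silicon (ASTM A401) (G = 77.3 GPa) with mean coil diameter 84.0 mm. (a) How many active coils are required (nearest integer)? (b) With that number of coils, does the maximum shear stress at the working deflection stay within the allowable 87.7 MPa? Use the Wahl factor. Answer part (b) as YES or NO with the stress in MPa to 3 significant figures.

(a) 13 coils; (b) YES, τ_max = 79.3 MPa

N_a = Gd⁴/(8D³k) = (77.3×10³)(7.3⁴)/(8·84.0³·3.6) = 12.86 → N_a = 13
Actual rate k = Gd⁴/(8D³·13) = 3.5612 N/mm
Working load F = kδ = 3.5612·36 = 128.2 N
C = 84.0/7.3 = 11.5068; K_W = (4C−1)/(4C−4)+0.615/C = 1.1248
τ_max = K_W·8FD/(πd³) = 1.1248·70.494 = 79.294 MPa
τ_max ≤ 87.7 MPa → acceptable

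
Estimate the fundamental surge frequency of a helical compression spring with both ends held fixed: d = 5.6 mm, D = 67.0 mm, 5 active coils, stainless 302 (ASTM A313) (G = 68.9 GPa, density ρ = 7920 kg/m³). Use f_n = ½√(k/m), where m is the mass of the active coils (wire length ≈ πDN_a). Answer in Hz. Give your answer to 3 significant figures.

k = Gd⁴/(8D³N_a) = (68.9×10³)(5.6⁴)/(8·67.0³·5) = 5.6323 N/mm = 5632.3 N/m
Wire length L = πDN_a = π·67.0·5 = 1052.4 mm
m = ρ·(πd²/4)·L = 7920 × 24.63×10⁻⁶ m² × 1.0524 m = 0.2053 kg
f_n = ½√(k/m) = 0.5·√(5632.3/0.2053) = 0.5·√(27435) = 82.817 Hz

82.8 Hz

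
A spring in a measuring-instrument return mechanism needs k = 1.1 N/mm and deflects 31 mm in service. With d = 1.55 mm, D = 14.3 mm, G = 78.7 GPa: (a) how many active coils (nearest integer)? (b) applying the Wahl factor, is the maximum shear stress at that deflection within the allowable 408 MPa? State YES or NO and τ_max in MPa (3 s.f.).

(a) 18 coils; (b) YES, τ_max = 379 MPa

N_a = Gd⁴/(8D³k) = (78.7×10³)(1.55⁴)/(8·14.3³·1.1) = 17.65 → N_a = 18
Actual rate k = Gd⁴/(8D³·18) = 1.0788 N/mm
Working load F = kδ = 1.0788·31 = 33.442 N
C = 14.3/1.55 = 9.2258; K_W = (4C−1)/(4C−4)+0.615/C = 1.1578
τ_max = K_W·8FD/(πd³) = 1.1578·327.02 = 378.64 MPa
τ_max ≤ 408 MPa → acceptable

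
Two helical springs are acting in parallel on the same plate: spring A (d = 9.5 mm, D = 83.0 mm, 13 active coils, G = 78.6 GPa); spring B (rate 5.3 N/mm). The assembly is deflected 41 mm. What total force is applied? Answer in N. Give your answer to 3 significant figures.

659 N

k_A = Gd⁴/(8D³N_a) = (78.6×10³)(9.5⁴)/(8·83.0³·13) = 10.766 N/mm
Parallel: k_eq = 10.766 + 5.3 = 16.066 N/mm
F = k_eq·δ = 16.066·41 = 658.7 N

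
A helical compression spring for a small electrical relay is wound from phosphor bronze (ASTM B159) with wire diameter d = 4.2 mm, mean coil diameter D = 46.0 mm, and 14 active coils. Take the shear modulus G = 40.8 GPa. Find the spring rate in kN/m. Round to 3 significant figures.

1.16 kN/m

k = Gd⁴/(8D³N_a) = (40.8×10³ × 4.2⁴) / (8 × 46.0³ × 14)
  = 1.26957e+07 / 1.09016e+07 = 1.1646 N/mm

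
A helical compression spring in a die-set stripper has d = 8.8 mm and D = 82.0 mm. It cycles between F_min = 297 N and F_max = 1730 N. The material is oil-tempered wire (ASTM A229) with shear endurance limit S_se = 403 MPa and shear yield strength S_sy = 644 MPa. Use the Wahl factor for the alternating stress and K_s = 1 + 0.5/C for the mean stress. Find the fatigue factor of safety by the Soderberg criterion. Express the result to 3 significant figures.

C = D/d = 82.0/8.8 = 9.3182; K_W = (4C−1)/(4C−4)+0.615/C = 1.1562; K_s = 1+0.5/C = 1.0537
F_a = (F_max−F_min)/2 = 716.5 N; F_m = (F_max+F_min)/2 = 1013.5 N
τ_a = K_W·8F_aD/(πd³) = 1.1562 × 219.54 = 253.83 MPa
τ_m = K_s·8F_mD/(πd³) = 1.0537 × 310.55 = 327.21 MPa
Soderberg: 1/n_f = τ_a/S_se + τ_m/S_sy = 253.83/403 + 327.21/644 = 0.62985 + 0.50809 = 1.1379
n_f = 1/1.1379 = 0.8788

0.879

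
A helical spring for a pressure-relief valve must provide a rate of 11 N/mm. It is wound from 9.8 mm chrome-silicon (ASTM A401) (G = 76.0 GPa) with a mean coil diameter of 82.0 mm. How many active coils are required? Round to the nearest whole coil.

14

N_a = Gd⁴/(8D³k) = (76.0×10³ × 9.8⁴)/(8 × 82.0³ × 11)
    = 7.01e+08 / 4.85204e+07 = 14.45 → 14 coils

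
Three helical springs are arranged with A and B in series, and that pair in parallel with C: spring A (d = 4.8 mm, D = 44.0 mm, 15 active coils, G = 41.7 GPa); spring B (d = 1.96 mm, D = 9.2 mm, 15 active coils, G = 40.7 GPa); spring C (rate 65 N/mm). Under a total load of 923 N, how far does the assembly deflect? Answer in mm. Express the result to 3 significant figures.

k_A = Gd⁴/(8D³N_a) = (41.7×10³)(4.8⁴)/(8·44.0³·15) = 2.1655 N/mm
k_B = Gd⁴/(8D³N_a) = (40.7×10³)(1.96⁴)/(8·9.2³·15) = 6.428 N/mm
Springs A,B series: k_AB = 1/(1/2.1655+1/6.428) = 1.6198 N/mm; parallel with C: k_eq = 1.6198+65 = 66.62 N/mm
δ = F/k_eq = 923/66.62 = 13.855 mm

13.9 mm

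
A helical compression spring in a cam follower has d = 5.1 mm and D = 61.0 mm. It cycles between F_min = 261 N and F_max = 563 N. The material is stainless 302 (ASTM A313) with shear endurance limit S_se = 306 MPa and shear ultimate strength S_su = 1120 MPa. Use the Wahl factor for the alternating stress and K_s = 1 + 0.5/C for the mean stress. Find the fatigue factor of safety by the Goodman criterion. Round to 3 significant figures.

C = D/d = 61.0/5.1 = 11.9608; K_W = (4C−1)/(4C−4)+0.615/C = 1.1198; K_s = 1+0.5/C = 1.0418
F_a = (F_max−F_min)/2 = 151 N; F_m = (F_max+F_min)/2 = 412 N
τ_a = K_W·8F_aD/(πd³) = 1.1198 × 176.82 = 198.01 MPa
τ_m = K_s·8F_mD/(πd³) = 1.0418 × 482.45 = 502.62 MPa
Goodman: 1/n_f = τ_a/S_se + τ_m/S_su = 198.01/306 + 502.62/1120 = 0.64710 + 0.44877 = 1.0959
n_f = 1/1.0959 = 0.9125

0.913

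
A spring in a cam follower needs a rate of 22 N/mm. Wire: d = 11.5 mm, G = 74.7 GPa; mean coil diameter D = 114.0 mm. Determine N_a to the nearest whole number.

N_a = Gd⁴/(8D³k) = (74.7×10³ × 11.5⁴)/(8 × 114.0³ × 22)
    = 1.30651e+09 / 2.60752e+08 = 5.011 → 5 coils

5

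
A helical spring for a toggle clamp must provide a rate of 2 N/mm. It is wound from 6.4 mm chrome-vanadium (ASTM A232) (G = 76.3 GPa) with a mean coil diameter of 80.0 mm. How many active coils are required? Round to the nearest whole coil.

16

N_a = Gd⁴/(8D³k) = (76.3×10³ × 6.4⁴)/(8 × 80.0³ × 2)
    = 1.2801e+08 / 8.192e+06 = 15.63 → 16 coils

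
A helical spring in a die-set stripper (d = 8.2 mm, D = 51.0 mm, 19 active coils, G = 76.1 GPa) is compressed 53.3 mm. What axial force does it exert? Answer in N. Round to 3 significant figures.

k = Gd⁴/(8D³N_a) = (76.1×10³)(8.2⁴)/(8·51.0³·19) = 17.064 N/mm
F = k·δ = 17.064 × 53.3 = 909.52 N

910 N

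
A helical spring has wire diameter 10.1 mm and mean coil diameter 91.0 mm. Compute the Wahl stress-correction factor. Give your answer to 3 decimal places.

1.162

C = D/d = 91.0/10.1 = 9.0099
K_W = (4C−1)/(4C−4) + 0.615/C = 35.040/32.040 + 0.0683 = 1.1619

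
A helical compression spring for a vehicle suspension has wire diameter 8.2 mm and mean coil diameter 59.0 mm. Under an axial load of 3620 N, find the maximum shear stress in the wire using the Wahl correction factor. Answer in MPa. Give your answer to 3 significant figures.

Spring index C = D/d = 59.0/8.2 = 7.1951
K_W = (4C−1)/(4C−4) + 0.615/C = 27.780/24.780 + 0.0855 = 1.2065
τ₀ = 8FD/(πd³) = 8·3620·59.0/(π·8.2³) = 1.70864e+06/1732.2 = 986.41 MPa
τ_max = K·τ₀ = 1.2065 × 986.41 = 1190.1 MPa

1190 MPa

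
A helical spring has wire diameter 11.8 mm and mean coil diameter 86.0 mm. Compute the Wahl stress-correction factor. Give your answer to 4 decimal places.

C = D/d = 86.0/11.8 = 7.2881
K_W = (4C−1)/(4C−4) + 0.615/C = 28.153/25.153 + 0.0844 = 1.2037

1.2037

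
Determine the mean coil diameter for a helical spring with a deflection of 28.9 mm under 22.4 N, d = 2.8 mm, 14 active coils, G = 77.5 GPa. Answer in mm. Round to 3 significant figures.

38.0 mm

Required rate k = F/δ = 22.4/28.9 = 0.77509 N/mm
D = (Gd⁴/(8N_a·k))^(1/3) = (77.5×10³·2.8⁴/(8·14·0.77509))^(1/3)
  = (54873.9)^(1/3) = 38.0004 mm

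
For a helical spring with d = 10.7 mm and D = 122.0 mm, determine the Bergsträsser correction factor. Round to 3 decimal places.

1.117

C = D/d = 122.0/10.7 = 11.4019
K_B = (4C+2)/(4C−3) = 47.607/42.607 = 1.1174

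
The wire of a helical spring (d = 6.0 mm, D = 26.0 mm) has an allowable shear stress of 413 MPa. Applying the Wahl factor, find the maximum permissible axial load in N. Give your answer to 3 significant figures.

986 N

C = D/d = 26.0/6.0 = 4.3333
K_W = (4C−1)/(4C−4) + 0.615/C = 16.333/13.333 + 0.1419 = 1.3669
τ_max = K·8FD/(πd³) → F_max = τ_allow·πd³/(8DK)
F_max = 413·π·6.0³/(8·26.0·1.3669) = 2.8026e+05/284.32 = 985.7 N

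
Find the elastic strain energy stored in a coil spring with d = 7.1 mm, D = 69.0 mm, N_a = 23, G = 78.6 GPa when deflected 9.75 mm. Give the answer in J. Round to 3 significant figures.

0.157 J

k = Gd⁴/(8D³N_a) = (78.6×10³)(7.1⁴)/(8·69.0³·23) = 3.3044 N/mm
U = ½kδ² = 0.5 × 3.3044 × 9.75² = 157.06 N·mm = 0.15706 J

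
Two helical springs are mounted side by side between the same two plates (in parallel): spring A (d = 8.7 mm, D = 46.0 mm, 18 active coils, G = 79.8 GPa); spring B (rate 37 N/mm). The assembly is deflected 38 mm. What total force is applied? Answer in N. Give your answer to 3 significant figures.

k_A = Gd⁴/(8D³N_a) = (79.8×10³)(8.7⁴)/(8·46.0³·18) = 32.617 N/mm
Parallel: k_eq = 32.617 + 37 = 69.617 N/mm
F = k_eq·δ = 69.617·38 = 2645.4 N

2650 N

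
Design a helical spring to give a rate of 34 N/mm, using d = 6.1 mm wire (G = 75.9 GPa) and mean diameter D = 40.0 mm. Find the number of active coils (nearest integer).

6

N_a = Gd⁴/(8D³k) = (75.9×10³ × 6.1⁴)/(8 × 40.0³ × 34)
    = 1.0509e+08 / 1.7408e+07 = 6.037 → 6 coils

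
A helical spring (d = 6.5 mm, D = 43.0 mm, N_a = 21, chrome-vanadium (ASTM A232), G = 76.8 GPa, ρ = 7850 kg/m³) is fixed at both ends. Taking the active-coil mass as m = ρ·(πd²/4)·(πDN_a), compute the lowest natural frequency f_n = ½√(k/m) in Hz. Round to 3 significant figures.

58.9 Hz

k = Gd⁴/(8D³N_a) = (76.8×10³)(6.5⁴)/(8·43.0³·21) = 10.264 N/mm = 10264 N/m
Wire length L = πDN_a = π·43.0·21 = 2836.9 mm
m = ρ·(πd²/4)·L = 7850 × 33.183×10⁻⁶ m² × 2.8369 m = 0.73897 kg
f_n = ½√(k/m) = 0.5·√(10264/0.73897) = 0.5·√(13889) = 58.926 Hz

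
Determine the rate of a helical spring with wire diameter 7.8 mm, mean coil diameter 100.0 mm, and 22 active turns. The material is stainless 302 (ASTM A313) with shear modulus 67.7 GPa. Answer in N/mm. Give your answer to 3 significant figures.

1.42 N/mm

k = Gd⁴/(8D³N_a) = (67.7×10³ × 7.8⁴) / (8 × 100.0³ × 22)
  = 2.50592e+08 / 1.76e+08 = 1.4238 N/mm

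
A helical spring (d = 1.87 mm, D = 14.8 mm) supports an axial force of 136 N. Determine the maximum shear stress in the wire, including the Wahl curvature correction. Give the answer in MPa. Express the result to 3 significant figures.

Spring index C = D/d = 14.8/1.87 = 7.9144
K_W = (4C−1)/(4C−4) + 0.615/C = 30.658/27.658 + 0.0777 = 1.1862
τ₀ = 8FD/(πd³) = 8·136·14.8/(π·1.87³) = 16102.4/20.544 = 783.82 MPa
τ_max = K·τ₀ = 1.1862 × 783.82 = 929.75 MPa

930 MPa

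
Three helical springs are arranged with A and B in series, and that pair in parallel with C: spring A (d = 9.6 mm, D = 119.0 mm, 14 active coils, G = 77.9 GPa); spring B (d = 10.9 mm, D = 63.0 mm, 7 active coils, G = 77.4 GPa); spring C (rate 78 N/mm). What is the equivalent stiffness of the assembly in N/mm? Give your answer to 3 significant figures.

81.4 N/mm

k_A = Gd⁴/(8D³N_a) = (77.9×10³)(9.6⁴)/(8·119.0³·14) = 3.5056 N/mm
k_B = Gd⁴/(8D³N_a) = (77.4×10³)(10.9⁴)/(8·63.0³·7) = 78.026 N/mm
Springs A,B series: k_AB = 1/(1/3.5056+1/78.026) = 3.3549 N/mm; parallel with C: k_eq = 3.3549+78 = 81.355 N/mm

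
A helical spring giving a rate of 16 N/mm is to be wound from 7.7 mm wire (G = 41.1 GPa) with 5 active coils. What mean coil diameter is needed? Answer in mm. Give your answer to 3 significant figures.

60.9 mm

D = (Gd⁴/(8N_a·k))^(1/3) = (41.1×10³·7.7⁴/(8·5·16))^(1/3)
  = (225748)^(1/3) = 60.8894 mm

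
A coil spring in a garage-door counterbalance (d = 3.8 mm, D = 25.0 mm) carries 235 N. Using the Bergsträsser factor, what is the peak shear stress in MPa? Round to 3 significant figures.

331 MPa

Spring index C = D/d = 25.0/3.8 = 6.5789
K_B = (4C+2)/(4C−3) = 28.316/23.316 = 1.2144
τ₀ = 8FD/(πd³) = 8·235·25.0/(π·3.8³) = 47000/172.39 = 272.64 MPa
τ_max = K·τ₀ = 1.2144 × 272.64 = 331.11 MPa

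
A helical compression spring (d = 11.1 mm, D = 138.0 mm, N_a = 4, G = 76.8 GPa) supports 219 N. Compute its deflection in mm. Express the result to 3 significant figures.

k = Gd⁴/(8D³N_a) = (76.8×10³)(11.1⁴)/(8·138.0³·4) = 13.863 N/mm
δ = F/k = 219 / 13.863 = 15.797 mm

15.8 mm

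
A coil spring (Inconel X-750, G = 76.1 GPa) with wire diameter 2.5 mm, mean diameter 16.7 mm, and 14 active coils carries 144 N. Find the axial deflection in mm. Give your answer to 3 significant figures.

25.3 mm

k = Gd⁴/(8D³N_a) = (76.1×10³)(2.5⁴)/(8·16.7³·14) = 5.6987 N/mm
δ = F/k = 144 / 5.6987 = 25.269 mm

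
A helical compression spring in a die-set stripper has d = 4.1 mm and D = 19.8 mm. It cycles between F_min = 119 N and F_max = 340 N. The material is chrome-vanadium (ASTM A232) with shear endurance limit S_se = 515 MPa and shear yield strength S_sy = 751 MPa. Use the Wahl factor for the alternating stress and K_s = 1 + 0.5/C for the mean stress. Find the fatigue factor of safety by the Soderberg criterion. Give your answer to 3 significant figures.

C = D/d = 19.8/4.1 = 4.8293; K_W = (4C−1)/(4C−4)+0.615/C = 1.3232; K_s = 1+0.5/C = 1.1035
F_a = (F_max−F_min)/2 = 110.5 N; F_m = (F_max+F_min)/2 = 229.5 N
τ_a = K_W·8F_aD/(πd³) = 1.3232 × 80.838 = 106.97 MPa
τ_m = K_s·8F_mD/(πd³) = 1.1035 × 167.89 = 185.28 MPa
Soderberg: 1/n_f = τ_a/S_se + τ_m/S_sy = 106.97/515 + 185.28/751 = 0.20770 + 0.24671 = 0.45441
n_f = 1/0.45441 = 2.201

2.20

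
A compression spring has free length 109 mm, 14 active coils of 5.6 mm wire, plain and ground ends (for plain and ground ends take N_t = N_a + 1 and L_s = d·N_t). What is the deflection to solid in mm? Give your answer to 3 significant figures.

N_t = 15; L_s = 5.6·15 = 84 mm
δ_solid = L₀ − L_s = 109 − 84 = 25 mm

25.0 mm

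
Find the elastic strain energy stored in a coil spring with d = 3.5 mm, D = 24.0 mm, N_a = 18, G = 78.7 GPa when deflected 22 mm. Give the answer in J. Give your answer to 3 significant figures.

1.44 J

k = Gd⁴/(8D³N_a) = (78.7×10³)(3.5⁴)/(8·24.0³·18) = 5.9327 N/mm
U = ½kδ² = 0.5 × 5.9327 × 22² = 1435.7 N·mm = 1.4357 J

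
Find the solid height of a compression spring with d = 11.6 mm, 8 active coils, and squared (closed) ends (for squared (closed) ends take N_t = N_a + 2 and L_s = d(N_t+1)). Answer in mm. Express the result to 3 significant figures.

squared (closed) ends: N_t = N_a + 2 = 8 + 2 = 10
L_s = d·(N_t+1) = 11.6 × 11 = 127.6 mm

128 mm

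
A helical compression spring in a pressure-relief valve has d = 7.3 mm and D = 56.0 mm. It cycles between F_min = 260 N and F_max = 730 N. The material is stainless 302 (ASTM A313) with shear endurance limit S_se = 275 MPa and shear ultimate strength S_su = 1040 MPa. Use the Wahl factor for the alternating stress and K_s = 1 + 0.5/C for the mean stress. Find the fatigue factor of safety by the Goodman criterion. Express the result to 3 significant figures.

C = D/d = 56.0/7.3 = 7.6712; K_W = (4C−1)/(4C−4)+0.615/C = 1.1926; K_s = 1+0.5/C = 1.0652
F_a = (F_max−F_min)/2 = 235 N; F_m = (F_max+F_min)/2 = 495 N
τ_a = K_W·8F_aD/(πd³) = 1.1926 × 86.144 = 102.74 MPa
τ_m = K_s·8F_mD/(πd³) = 1.0652 × 181.45 = 193.28 MPa
Goodman: 1/n_f = τ_a/S_se + τ_m/S_su = 102.74/275 + 193.28/1040 = 0.37358 + 0.18585 = 0.55943
n_f = 1/0.55943 = 1.788

1.79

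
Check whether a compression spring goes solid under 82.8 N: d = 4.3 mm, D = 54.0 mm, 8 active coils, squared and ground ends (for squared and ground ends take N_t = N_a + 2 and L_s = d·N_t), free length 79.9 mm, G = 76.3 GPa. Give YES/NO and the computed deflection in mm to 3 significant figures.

k = Gd⁴/(8D³N_a) = (76.3×10³)(4.3⁴)/(8·54.0³·8) = 2.5884 N/mm
N_t = 10; L_s = 4.3·10 = 43 mm; δ_solid = L₀ − L_s = 79.9 − 43 = 36.9 mm
δ = F/k = 82.8/2.5884 = 31.988 mm
δ < δ_solid → spring does not go solid

NO, δ = 32.0 mm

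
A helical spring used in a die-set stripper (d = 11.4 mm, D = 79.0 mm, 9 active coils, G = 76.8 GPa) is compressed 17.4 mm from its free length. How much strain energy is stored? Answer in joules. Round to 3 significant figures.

5.53 J

k = Gd⁴/(8D³N_a) = (76.8×10³)(11.4⁴)/(8·79.0³·9) = 36.54 N/mm
U = ½kδ² = 0.5 × 36.54 × 17.4² = 5531.4 N·mm = 5.5314 J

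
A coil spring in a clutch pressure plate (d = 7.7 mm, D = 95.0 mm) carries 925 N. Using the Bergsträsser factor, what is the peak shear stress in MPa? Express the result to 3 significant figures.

Spring index C = D/d = 95.0/7.7 = 12.3377
K_B = (4C+2)/(4C−3) = 51.351/46.351 = 1.1079
τ₀ = 8FD/(πd³) = 8·925·95.0/(π·7.7³) = 703000/1434.2 = 490.15 MPa
τ_max = K·τ₀ = 1.1079 × 490.15 = 543.03 MPa

543 MPa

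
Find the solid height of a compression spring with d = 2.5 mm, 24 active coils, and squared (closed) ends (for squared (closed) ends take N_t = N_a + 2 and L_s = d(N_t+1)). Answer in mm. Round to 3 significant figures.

67.5 mm

squared (closed) ends: N_t = N_a + 2 = 24 + 2 = 26
L_s = d·(N_t+1) = 2.5 × 27 = 67.5 mm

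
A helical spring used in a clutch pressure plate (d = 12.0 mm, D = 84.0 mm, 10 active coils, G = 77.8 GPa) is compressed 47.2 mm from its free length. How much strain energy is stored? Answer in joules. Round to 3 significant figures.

k = Gd⁴/(8D³N_a) = (77.8×10³)(12.0⁴)/(8·84.0³·10) = 34.023 N/mm
U = ½kδ² = 0.5 × 34.023 × 47.2² = 37899 N·mm = 37.899 J

37.9 J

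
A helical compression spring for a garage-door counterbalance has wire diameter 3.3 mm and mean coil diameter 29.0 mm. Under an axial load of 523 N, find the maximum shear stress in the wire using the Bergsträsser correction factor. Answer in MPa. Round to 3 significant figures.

1240 MPa

Spring index C = D/d = 29.0/3.3 = 8.7879
K_B = (4C+2)/(4C−3) = 37.152/32.152 = 1.1555
τ₀ = 8FD/(πd³) = 8·523·29.0/(π·3.3³) = 121336/112.9 = 1074.7 MPa
τ_max = K·τ₀ = 1.1555 × 1074.7 = 1241.9 MPa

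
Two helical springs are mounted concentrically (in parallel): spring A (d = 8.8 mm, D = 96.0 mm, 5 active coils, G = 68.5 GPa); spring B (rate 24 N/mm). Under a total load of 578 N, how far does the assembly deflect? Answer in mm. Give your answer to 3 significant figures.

k_A = Gd⁴/(8D³N_a) = (68.5×10³)(8.8⁴)/(8·96.0³·5) = 11.608 N/mm
Parallel: k_eq = 11.608 + 24 = 35.608 N/mm
δ = F/k_eq = 578/35.608 = 16.232 mm

16.2 mm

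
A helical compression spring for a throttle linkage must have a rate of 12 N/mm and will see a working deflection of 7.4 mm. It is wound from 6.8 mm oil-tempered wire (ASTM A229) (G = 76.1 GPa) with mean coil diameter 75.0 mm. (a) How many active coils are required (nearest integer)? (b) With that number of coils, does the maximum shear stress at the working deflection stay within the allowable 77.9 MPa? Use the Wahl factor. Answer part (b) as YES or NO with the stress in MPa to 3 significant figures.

N_a = Gd⁴/(8D³k) = (76.1×10³)(6.8⁴)/(8·75.0³·12) = 4.018 → N_a = 4
Actual rate k = Gd⁴/(8D³·4) = 12.053 N/mm
Working load F = kδ = 12.053·7.4 = 89.19 N
C = 75.0/6.8 = 11.0294; K_W = (4C−1)/(4C−4)+0.615/C = 1.1305
τ_max = K_W·8FD/(πd³) = 1.1305·54.174 = 61.246 MPa
τ_max ≤ 77.9 MPa → acceptable

(a) 4 coils; (b) YES, τ_max = 61.2 MPa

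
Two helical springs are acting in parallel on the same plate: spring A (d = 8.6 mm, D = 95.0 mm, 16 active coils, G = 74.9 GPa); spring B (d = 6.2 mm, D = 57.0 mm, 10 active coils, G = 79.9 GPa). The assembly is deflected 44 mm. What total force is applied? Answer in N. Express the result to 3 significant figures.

515 N

k_A = Gd⁴/(8D³N_a) = (74.9×10³)(8.6⁴)/(8·95.0³·16) = 3.7333 N/mm
k_B = Gd⁴/(8D³N_a) = (79.9×10³)(6.2⁴)/(8·57.0³·10) = 7.9689 N/mm
Parallel: k_eq = 3.7333 + 7.9689 = 11.702 N/mm
F = k_eq·δ = 11.702·44 = 514.9 N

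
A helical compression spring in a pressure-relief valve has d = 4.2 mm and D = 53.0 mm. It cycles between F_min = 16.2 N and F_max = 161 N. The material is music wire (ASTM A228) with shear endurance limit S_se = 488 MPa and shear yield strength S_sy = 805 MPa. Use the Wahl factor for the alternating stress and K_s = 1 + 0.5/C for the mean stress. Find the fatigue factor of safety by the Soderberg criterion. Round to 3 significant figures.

C = D/d = 53.0/4.2 = 12.6190; K_W = (4C−1)/(4C−4)+0.615/C = 1.1133; K_s = 1+0.5/C = 1.0396
F_a = (F_max−F_min)/2 = 72.4 N; F_m = (F_max+F_min)/2 = 88.6 N
τ_a = K_W·8F_aD/(πd³) = 1.1133 × 131.89 = 146.83 MPa
τ_m = K_s·8F_mD/(πd³) = 1.0396 × 161.4 = 167.79 MPa
Soderberg: 1/n_f = τ_a/S_se + τ_m/S_sy = 146.83/488 + 167.79/805 = 0.30088 + 0.20844 = 0.50932
n_f = 1/0.50932 = 1.963

1.96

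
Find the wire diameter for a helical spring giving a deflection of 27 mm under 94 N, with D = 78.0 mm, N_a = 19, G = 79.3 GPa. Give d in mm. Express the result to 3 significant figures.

Required rate k = F/δ = 94/27 = 3.4815 N/mm
d = (8D³N_a·k / G)^(1/4) = (8·78.0³·19·3.4815 / (79.3×10³))^0.25
  = (3166.8)^0.25 = 7.5016 mm

7.50 mm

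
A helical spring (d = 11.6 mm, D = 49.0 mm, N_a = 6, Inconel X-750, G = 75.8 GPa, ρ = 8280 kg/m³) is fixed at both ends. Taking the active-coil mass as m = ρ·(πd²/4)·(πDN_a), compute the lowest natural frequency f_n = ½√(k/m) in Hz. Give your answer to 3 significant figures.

274 Hz

k = Gd⁴/(8D³N_a) = (75.8×10³)(11.6⁴)/(8·49.0³·6) = 243.04 N/mm = 2.4304e+05 N/m
Wire length L = πDN_a = π·49.0·6 = 923.63 mm
m = ρ·(πd²/4)·L = 8280 × 105.68×10⁻⁶ m² × 0.92363 m = 0.80823 kg
f_n = ½√(k/m) = 0.5·√(2.4304e+05/0.80823) = 0.5·√(3.007e+05) = 274.18 Hz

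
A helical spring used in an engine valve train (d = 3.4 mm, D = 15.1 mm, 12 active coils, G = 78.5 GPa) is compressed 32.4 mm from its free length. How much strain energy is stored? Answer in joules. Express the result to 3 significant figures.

16.7 J

k = Gd⁴/(8D³N_a) = (78.5×10³)(3.4⁴)/(8·15.1³·12) = 31.738 N/mm
U = ½kδ² = 0.5 × 31.738 × 32.4² = 16659 N·mm = 16.659 J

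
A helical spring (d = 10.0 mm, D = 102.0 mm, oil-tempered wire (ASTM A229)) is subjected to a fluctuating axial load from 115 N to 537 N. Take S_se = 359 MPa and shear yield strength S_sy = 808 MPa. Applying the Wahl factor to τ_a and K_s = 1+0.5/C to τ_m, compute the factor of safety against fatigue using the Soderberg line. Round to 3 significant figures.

3.52

C = D/d = 102.0/10.0 = 10.2000; K_W = (4C−1)/(4C−4)+0.615/C = 1.1418; K_s = 1+0.5/C = 1.0490
F_a = (F_max−F_min)/2 = 211 N; F_m = (F_max+F_min)/2 = 326 N
τ_a = K_W·8F_aD/(πd³) = 1.1418 × 54.805 = 62.578 MPa
τ_m = K_s·8F_mD/(πd³) = 1.0490 × 84.676 = 88.826 MPa
Soderberg: 1/n_f = τ_a/S_se + τ_m/S_sy = 62.578/359 + 88.826/808 = 0.17431 + 0.10993 = 0.28424
n_f = 1/0.28424 = 3.518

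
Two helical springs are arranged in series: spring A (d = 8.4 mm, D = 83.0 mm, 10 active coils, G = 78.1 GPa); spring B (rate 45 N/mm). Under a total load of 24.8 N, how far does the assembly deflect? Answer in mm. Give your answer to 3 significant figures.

3.47 mm

k_A = Gd⁴/(8D³N_a) = (78.1×10³)(8.4⁴)/(8·83.0³·10) = 8.5005 N/mm
Series: 1/k_eq = 1/8.5005 + 1/45 = 0.13986; k_eq = 7.1499 N/mm
δ = F/k_eq = 24.8/7.1499 = 3.4686 mm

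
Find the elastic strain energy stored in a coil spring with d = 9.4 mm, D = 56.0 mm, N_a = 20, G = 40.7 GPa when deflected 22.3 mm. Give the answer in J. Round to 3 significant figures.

2.81 J

k = Gd⁴/(8D³N_a) = (40.7×10³)(9.4⁴)/(8·56.0³·20) = 11.309 N/mm
U = ½kδ² = 0.5 × 11.309 × 22.3² = 2811.9 N·mm = 2.8119 J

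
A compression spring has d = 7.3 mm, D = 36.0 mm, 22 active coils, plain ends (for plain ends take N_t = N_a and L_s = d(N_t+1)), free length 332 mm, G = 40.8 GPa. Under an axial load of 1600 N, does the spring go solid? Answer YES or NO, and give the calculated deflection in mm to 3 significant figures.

k = Gd⁴/(8D³N_a) = (40.8×10³)(7.3⁴)/(8·36.0³·22) = 14.11 N/mm
N_t = 22; L_s = 7.3·23 = 167.9 mm; δ_solid = L₀ − L_s = 332 − 167.9 = 164.1 mm
δ = F/k = 1600/14.11 = 113.39 mm
δ < δ_solid → spring does not go solid

NO, δ = 113 mm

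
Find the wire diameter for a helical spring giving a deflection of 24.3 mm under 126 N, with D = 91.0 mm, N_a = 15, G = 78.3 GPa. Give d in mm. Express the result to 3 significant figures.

Required rate k = F/δ = 126/24.3 = 5.1852 N/mm
d = (8D³N_a·k / G)^(1/4) = (8·91.0³·15·5.1852 / (78.3×10³))^0.25
  = (5988.4)^0.25 = 8.7968 mm

8.80 mm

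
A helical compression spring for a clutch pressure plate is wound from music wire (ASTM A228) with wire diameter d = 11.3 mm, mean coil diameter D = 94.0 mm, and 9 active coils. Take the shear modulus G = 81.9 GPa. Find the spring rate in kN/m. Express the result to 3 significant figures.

k = Gd⁴/(8D³N_a) = (81.9×10³ × 11.3⁴) / (8 × 94.0³ × 9)
  = 1.33536e+09 / 5.9802e+07 = 22.33 N/mm

22.3 kN/m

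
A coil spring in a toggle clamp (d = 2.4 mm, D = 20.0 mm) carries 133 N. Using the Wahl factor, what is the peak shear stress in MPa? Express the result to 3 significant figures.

576 MPa

Spring index C = D/d = 20.0/2.4 = 8.3333
K_W = (4C−1)/(4C−4) + 0.615/C = 32.333/29.333 + 0.0738 = 1.1761
τ₀ = 8FD/(πd³) = 8·133·20.0/(π·2.4³) = 21280/43.429 = 489.99 MPa
τ_max = K·τ₀ = 1.1761 × 489.99 = 576.26 MPa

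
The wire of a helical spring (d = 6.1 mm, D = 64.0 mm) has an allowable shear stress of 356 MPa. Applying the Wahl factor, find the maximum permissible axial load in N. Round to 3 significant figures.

436 N

C = D/d = 64.0/6.1 = 10.4918
K_W = (4C−1)/(4C−4) + 0.615/C = 40.967/37.967 + 0.0586 = 1.1376
τ_max = K·8FD/(πd³) → F_max = τ_allow·πd³/(8DK)
F_max = 356·π·6.1³/(8·64.0·1.1376) = 2.5386e+05/582.47 = 435.83 N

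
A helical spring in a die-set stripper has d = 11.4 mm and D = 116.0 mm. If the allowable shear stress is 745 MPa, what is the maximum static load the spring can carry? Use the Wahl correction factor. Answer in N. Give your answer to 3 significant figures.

C = D/d = 116.0/11.4 = 10.1754
K_W = (4C−1)/(4C−4) + 0.615/C = 39.702/36.702 + 0.0604 = 1.1422
τ_max = K·8FD/(πd³) → F_max = τ_allow·πd³/(8DK)
F_max = 745·π·11.4³/(8·116.0·1.1422) = 3.4675e+06/1059.9 = 3271.4 N

3270 N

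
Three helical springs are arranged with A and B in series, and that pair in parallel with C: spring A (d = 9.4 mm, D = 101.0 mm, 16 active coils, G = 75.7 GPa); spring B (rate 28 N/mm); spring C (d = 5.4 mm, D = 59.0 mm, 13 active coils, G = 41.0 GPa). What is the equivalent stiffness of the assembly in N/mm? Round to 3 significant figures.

5.50 N/mm

k_A = Gd⁴/(8D³N_a) = (75.7×10³)(9.4⁴)/(8·101.0³·16) = 4.4816 N/mm
k_C = Gd⁴/(8D³N_a) = (41.0×10³)(5.4⁴)/(8·59.0³·13) = 1.6322 N/mm
Springs A,B series: k_AB = 1/(1/4.4816+1/28) = 3.8633 N/mm; parallel with C: k_eq = 3.8633+1.6322 = 5.4954 N/mm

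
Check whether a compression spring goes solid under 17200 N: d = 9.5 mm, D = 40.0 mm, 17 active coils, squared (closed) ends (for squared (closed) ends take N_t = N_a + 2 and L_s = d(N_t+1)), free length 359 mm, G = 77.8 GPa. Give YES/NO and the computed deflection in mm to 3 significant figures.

YES, δ = 236 mm

k = Gd⁴/(8D³N_a) = (77.8×10³)(9.5⁴)/(8·40.0³·17) = 72.804 N/mm
N_t = 19; L_s = 9.5·20 = 190 mm; δ_solid = L₀ − L_s = 359 − 190 = 169 mm
δ = F/k = 17200/72.804 = 236.25 mm
δ ≥ δ_solid → spring goes solid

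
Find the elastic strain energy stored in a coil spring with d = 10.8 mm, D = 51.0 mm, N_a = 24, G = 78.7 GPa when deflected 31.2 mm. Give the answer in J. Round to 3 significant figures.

k = Gd⁴/(8D³N_a) = (78.7×10³)(10.8⁴)/(8·51.0³·24) = 42.04 N/mm
U = ½kδ² = 0.5 × 42.04 × 31.2² = 20461 N·mm = 20.461 J

20.5 J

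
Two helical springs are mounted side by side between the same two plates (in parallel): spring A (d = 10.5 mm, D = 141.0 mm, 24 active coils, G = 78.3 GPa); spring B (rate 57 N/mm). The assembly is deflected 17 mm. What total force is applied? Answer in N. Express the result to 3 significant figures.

k_A = Gd⁴/(8D³N_a) = (78.3×10³)(10.5⁴)/(8·141.0³·24) = 1.7683 N/mm
Parallel: k_eq = 1.7683 + 57 = 58.768 N/mm
F = k_eq·δ = 58.768·17 = 999.06 N

999 N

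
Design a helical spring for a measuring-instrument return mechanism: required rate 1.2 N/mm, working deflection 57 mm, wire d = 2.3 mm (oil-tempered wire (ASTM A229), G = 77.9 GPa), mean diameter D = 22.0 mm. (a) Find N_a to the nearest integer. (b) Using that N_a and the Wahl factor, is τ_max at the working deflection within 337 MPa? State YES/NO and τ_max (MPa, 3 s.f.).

N_a = Gd⁴/(8D³k) = (77.9×10³)(2.3⁴)/(8·22.0³·1.2) = 21.33 → N_a = 21
Actual rate k = Gd⁴/(8D³·21) = 1.2186 N/mm
Working load F = kδ = 1.2186·57 = 69.462 N
C = 22.0/2.3 = 9.5652; K_W = (4C−1)/(4C−4)+0.615/C = 1.1519
τ_max = K_W·8FD/(πd³) = 1.1519·319.83 = 368.4 MPa
τ_max > 337 MPa → exceeds allowable

(a) 21 coils; (b) NO, τ_max = 368 MPa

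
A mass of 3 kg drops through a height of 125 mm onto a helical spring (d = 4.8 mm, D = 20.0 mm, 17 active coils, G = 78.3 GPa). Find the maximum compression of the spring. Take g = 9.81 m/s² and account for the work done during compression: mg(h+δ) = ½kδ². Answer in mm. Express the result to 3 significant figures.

k = Gd⁴/(8D³N_a) = (78.3×10³)(4.8⁴)/(8·20.0³·17) = 38.203 N/mm
W = mg = 3 × 9.81 = 29.43 N
½kδ² − Wδ − Wh = 0 → δ = (W + √(W² + 2kWh))/k
δ = (29.43 + √(866.12 + 281079))/38.203 = (29.43 + 530.98)/38.203 = 14.669 mm

14.7 mm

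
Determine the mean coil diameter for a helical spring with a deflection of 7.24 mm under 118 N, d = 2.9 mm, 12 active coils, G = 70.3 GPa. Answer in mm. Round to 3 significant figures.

Required rate k = F/δ = 118/7.24 = 16.298 N/mm
D = (Gd⁴/(8N_a·k))^(1/3) = (70.3×10³·2.9⁴/(8·12·16.298))^(1/3)
  = (3177.84)^(1/3) = 14.7020 mm

14.7 mm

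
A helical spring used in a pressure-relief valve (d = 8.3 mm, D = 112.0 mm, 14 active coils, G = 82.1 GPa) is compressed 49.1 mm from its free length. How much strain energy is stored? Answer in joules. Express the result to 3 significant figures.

2.98 J

k = Gd⁴/(8D³N_a) = (82.1×10³)(8.3⁴)/(8·112.0³·14) = 2.4762 N/mm
U = ½kδ² = 0.5 × 2.4762 × 49.1² = 2984.8 N·mm = 2.9848 J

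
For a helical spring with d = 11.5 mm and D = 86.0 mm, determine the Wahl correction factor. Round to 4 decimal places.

1.1980

C = D/d = 86.0/11.5 = 7.4783
K_W = (4C−1)/(4C−4) + 0.615/C = 28.913/25.913 + 0.0822 = 1.1980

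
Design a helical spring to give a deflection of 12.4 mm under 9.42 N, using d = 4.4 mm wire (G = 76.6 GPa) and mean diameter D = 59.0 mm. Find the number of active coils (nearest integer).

23

Required rate k = F/δ = 9.42/12.4 = 0.75968 N/mm
N_a = Gd⁴/(8D³k) = (76.6×10³ × 4.4⁴)/(8 × 59.0³ × 0.75968)
    = 2.87104e+07 / 1.24817e+06 = 23 → 23 coils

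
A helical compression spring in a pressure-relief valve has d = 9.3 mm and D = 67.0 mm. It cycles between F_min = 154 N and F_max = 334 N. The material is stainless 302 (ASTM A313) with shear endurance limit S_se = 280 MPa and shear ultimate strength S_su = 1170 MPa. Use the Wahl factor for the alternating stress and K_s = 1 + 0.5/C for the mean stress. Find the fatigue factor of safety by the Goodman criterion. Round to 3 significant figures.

C = D/d = 67.0/9.3 = 7.2043; K_W = (4C−1)/(4C−4)+0.615/C = 1.2062; K_s = 1+0.5/C = 1.0694
F_a = (F_max−F_min)/2 = 90 N; F_m = (F_max+F_min)/2 = 244 N
τ_a = K_W·8F_aD/(πd³) = 1.2062 × 19.09 = 23.027 MPa
τ_m = K_s·8F_mD/(πd³) = 1.0694 × 51.755 = 55.347 MPa
Goodman: 1/n_f = τ_a/S_se + τ_m/S_su = 23.027/280 + 55.347/1170 = 0.08224 + 0.04731 = 0.12955
n_f = 1/0.12955 = 7.719

7.72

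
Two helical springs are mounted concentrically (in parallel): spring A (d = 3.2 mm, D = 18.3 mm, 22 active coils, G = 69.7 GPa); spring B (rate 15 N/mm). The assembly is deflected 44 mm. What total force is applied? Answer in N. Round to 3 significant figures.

958 N

k_A = Gd⁴/(8D³N_a) = (69.7×10³)(3.2⁴)/(8·18.3³·22) = 6.7759 N/mm
Parallel: k_eq = 6.7759 + 15 = 21.776 N/mm
F = k_eq·δ = 21.776·44 = 958.14 N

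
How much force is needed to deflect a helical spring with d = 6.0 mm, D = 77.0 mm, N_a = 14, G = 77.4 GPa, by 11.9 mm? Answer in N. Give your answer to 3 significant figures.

k = Gd⁴/(8D³N_a) = (77.4×10³)(6.0⁴)/(8·77.0³·14) = 1.9618 N/mm
F = k·δ = 1.9618 × 11.9 = 23.345 N

23.3 N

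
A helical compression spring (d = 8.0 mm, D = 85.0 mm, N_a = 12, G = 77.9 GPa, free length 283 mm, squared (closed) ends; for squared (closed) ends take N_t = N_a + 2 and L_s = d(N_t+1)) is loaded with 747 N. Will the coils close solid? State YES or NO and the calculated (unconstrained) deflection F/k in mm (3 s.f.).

NO, δ = 138 mm

k = Gd⁴/(8D³N_a) = (77.9×10³)(8.0⁴)/(8·85.0³·12) = 5.4121 N/mm
N_t = 14; L_s = 8.0·15 = 120 mm; δ_solid = L₀ − L_s = 283 − 120 = 163 mm
δ = F/k = 747/5.4121 = 138.02 mm
δ < δ_solid → spring does not go solid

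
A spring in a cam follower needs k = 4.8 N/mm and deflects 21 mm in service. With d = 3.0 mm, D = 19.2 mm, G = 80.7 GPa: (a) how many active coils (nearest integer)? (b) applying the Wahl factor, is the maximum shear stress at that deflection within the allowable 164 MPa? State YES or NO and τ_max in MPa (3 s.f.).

N_a = Gd⁴/(8D³k) = (80.7×10³)(3.0⁴)/(8·19.2³·4.8) = 24.05 → N_a = 24
Actual rate k = Gd⁴/(8D³·24) = 4.8101 N/mm
Working load F = kδ = 4.8101·21 = 101.01 N
C = 19.2/3.0 = 6.4000; K_W = (4C−1)/(4C−4)+0.615/C = 1.2350
τ_max = K_W·8FD/(πd³) = 1.2350·182.92 = 225.9 MPa
τ_max > 164 MPa → exceeds allowable

(a) 24 coils; (b) NO, τ_max = 226 MPa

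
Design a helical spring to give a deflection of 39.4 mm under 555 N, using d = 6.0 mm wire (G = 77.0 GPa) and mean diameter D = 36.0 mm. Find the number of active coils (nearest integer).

19

Required rate k = F/δ = 555/39.4 = 14.086 N/mm
N_a = Gd⁴/(8D³k) = (77.0×10³ × 6.0⁴)/(8 × 36.0³ × 14.086)
    = 9.9792e+07 / 5.25768e+06 = 18.98 → 19 coils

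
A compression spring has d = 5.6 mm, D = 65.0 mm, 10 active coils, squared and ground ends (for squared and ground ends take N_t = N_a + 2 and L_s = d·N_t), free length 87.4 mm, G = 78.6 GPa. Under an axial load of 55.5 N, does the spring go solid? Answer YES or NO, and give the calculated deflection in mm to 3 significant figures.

k = Gd⁴/(8D³N_a) = (78.6×10³)(5.6⁴)/(8·65.0³·10) = 3.5184 N/mm
N_t = 12; L_s = 5.6·12 = 67.2 mm; δ_solid = L₀ − L_s = 87.4 − 67.2 = 20.2 mm
δ = F/k = 55.5/3.5184 = 15.774 mm
δ < δ_solid → spring does not go solid

NO, δ = 15.8 mm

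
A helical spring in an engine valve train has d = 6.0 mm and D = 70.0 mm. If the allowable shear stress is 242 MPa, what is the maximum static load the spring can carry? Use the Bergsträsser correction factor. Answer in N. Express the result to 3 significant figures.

C = D/d = 70.0/6.0 = 11.6667
K_B = (4C+2)/(4C−3) = 48.667/43.667 = 1.1145
τ_max = K·8FD/(πd³) → F_max = τ_allow·πd³/(8DK)
F_max = 242·π·6.0³/(8·70.0·1.1145) = 1.6422e+05/624.12 = 263.12 N

263 N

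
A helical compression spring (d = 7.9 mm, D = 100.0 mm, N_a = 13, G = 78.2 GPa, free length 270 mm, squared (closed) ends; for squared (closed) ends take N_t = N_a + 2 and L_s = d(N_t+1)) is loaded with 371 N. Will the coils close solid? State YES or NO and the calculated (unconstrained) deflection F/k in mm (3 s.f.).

NO, δ = 127 mm

k = Gd⁴/(8D³N_a) = (78.2×10³)(7.9⁴)/(8·100.0³·13) = 2.9287 N/mm
N_t = 15; L_s = 7.9·16 = 126.4 mm; δ_solid = L₀ − L_s = 270 − 126.4 = 143.6 mm
δ = F/k = 371/2.9287 = 126.68 mm
δ < δ_solid → spring does not go solid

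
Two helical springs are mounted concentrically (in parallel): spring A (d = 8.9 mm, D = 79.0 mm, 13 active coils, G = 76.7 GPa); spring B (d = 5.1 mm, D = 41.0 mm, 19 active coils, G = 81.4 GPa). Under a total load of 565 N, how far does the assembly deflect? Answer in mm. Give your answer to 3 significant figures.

38.6 mm

k_A = Gd⁴/(8D³N_a) = (76.7×10³)(8.9⁴)/(8·79.0³·13) = 9.3851 N/mm
k_B = Gd⁴/(8D³N_a) = (81.4×10³)(5.1⁴)/(8·41.0³·19) = 5.2567 N/mm
Parallel: k_eq = 9.3851 + 5.2567 = 14.642 N/mm
δ = F/k_eq = 565/14.642 = 38.588 mm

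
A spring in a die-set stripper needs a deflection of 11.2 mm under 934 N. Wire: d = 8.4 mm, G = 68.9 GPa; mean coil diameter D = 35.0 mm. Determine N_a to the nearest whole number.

Required rate k = F/δ = 934/11.2 = 83.393 N/mm
N_a = Gd⁴/(8D³k) = (68.9×10³ × 8.4⁴)/(8 × 35.0³ × 83.393)
    = 3.43033e+08 / 2.86038e+07 = 11.99 → 12 coils

12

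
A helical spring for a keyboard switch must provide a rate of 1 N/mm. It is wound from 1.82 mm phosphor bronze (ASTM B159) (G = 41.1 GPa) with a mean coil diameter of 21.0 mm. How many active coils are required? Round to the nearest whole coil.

6

N_a = Gd⁴/(8D³k) = (41.1×10³ × 1.82⁴)/(8 × 21.0³ × 1)
    = 450949 / 74088 = 6.087 → 6 coils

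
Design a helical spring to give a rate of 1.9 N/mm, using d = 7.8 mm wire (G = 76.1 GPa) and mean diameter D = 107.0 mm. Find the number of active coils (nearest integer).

15

N_a = Gd⁴/(8D³k) = (76.1×10³ × 7.8⁴)/(8 × 107.0³ × 1.9)
    = 2.81685e+08 / 1.86207e+07 = 15.13 → 15 coils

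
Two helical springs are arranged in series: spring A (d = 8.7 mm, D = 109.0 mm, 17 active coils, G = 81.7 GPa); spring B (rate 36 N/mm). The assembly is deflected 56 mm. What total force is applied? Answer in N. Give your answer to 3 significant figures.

k_A = Gd⁴/(8D³N_a) = (81.7×10³)(8.7⁴)/(8·109.0³·17) = 2.6575 N/mm
Series: 1/k_eq = 1/2.6575 + 1/36 = 0.40406; k_eq = 2.4749 N/mm
F = k_eq·δ = 2.4749·56 = 138.59 N

139 N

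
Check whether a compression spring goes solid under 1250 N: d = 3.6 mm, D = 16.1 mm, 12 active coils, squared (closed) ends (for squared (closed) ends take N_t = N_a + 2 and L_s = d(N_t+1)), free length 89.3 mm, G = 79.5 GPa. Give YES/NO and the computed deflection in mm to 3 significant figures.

YES, δ = 37.5 mm

k = Gd⁴/(8D³N_a) = (79.5×10³)(3.6⁴)/(8·16.1³·12) = 33.329 N/mm
N_t = 14; L_s = 3.6·15 = 54 mm; δ_solid = L₀ − L_s = 89.3 − 54 = 35.3 mm
δ = F/k = 1250/33.329 = 37.504 mm
δ ≥ δ_solid → spring goes solid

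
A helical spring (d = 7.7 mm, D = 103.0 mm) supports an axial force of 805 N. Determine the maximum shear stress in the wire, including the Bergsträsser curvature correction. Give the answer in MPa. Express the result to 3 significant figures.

Spring index C = D/d = 103.0/7.7 = 13.3766
K_B = (4C+2)/(4C−3) = 55.506/50.506 = 1.0990
τ₀ = 8FD/(πd³) = 8·805·103.0/(π·7.7³) = 663320/1434.2 = 462.49 MPa
τ_max = K·τ₀ = 1.0990 × 462.49 = 508.27 MPa

508 MPa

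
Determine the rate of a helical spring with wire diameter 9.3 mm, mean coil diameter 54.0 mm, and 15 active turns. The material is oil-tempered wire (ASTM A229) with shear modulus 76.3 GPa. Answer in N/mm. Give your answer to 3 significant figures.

k = Gd⁴/(8D³N_a) = (76.3×10³ × 9.3⁴) / (8 × 54.0³ × 15)
  = 5.70764e+08 / 1.88957e+07 = 30.206 N/mm

30.2 N/mm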